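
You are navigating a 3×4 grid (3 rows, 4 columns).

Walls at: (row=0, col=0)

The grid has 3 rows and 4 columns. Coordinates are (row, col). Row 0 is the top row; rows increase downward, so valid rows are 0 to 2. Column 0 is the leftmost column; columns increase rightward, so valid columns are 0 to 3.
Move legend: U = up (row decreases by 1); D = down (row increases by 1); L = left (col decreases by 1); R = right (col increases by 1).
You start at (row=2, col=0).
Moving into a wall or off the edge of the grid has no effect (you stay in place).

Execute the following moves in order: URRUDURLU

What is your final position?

Start: (row=2, col=0)
  U (up): (row=2, col=0) -> (row=1, col=0)
  R (right): (row=1, col=0) -> (row=1, col=1)
  R (right): (row=1, col=1) -> (row=1, col=2)
  U (up): (row=1, col=2) -> (row=0, col=2)
  D (down): (row=0, col=2) -> (row=1, col=2)
  U (up): (row=1, col=2) -> (row=0, col=2)
  R (right): (row=0, col=2) -> (row=0, col=3)
  L (left): (row=0, col=3) -> (row=0, col=2)
  U (up): blocked, stay at (row=0, col=2)
Final: (row=0, col=2)

Answer: Final position: (row=0, col=2)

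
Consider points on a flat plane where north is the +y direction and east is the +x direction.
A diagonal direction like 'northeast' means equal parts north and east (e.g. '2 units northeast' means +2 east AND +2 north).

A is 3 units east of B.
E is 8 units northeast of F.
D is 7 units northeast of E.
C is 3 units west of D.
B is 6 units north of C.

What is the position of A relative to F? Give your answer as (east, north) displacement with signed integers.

Place F at the origin (east=0, north=0).
  E is 8 units northeast of F: delta (east=+8, north=+8); E at (east=8, north=8).
  D is 7 units northeast of E: delta (east=+7, north=+7); D at (east=15, north=15).
  C is 3 units west of D: delta (east=-3, north=+0); C at (east=12, north=15).
  B is 6 units north of C: delta (east=+0, north=+6); B at (east=12, north=21).
  A is 3 units east of B: delta (east=+3, north=+0); A at (east=15, north=21).
Therefore A relative to F: (east=15, north=21).

Answer: A is at (east=15, north=21) relative to F.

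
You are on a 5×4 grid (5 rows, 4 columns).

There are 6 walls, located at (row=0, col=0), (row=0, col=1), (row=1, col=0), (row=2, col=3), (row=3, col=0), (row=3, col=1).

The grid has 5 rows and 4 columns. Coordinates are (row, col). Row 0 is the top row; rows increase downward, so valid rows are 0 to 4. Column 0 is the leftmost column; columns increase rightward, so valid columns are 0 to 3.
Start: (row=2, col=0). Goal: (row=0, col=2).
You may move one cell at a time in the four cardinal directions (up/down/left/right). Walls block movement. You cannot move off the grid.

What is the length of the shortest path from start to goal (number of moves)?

Answer: Shortest path length: 4

Derivation:
BFS from (row=2, col=0) until reaching (row=0, col=2):
  Distance 0: (row=2, col=0)
  Distance 1: (row=2, col=1)
  Distance 2: (row=1, col=1), (row=2, col=2)
  Distance 3: (row=1, col=2), (row=3, col=2)
  Distance 4: (row=0, col=2), (row=1, col=3), (row=3, col=3), (row=4, col=2)  <- goal reached here
One shortest path (4 moves): (row=2, col=0) -> (row=2, col=1) -> (row=2, col=2) -> (row=1, col=2) -> (row=0, col=2)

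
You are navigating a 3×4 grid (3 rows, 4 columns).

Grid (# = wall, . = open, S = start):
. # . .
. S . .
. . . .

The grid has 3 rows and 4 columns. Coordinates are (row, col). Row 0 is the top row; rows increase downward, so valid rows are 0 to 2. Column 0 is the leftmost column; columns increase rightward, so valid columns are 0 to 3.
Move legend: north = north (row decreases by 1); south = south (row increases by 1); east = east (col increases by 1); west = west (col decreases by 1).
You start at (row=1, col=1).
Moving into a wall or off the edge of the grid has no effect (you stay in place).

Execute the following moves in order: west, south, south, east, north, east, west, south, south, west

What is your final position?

Answer: Final position: (row=2, col=0)

Derivation:
Start: (row=1, col=1)
  west (west): (row=1, col=1) -> (row=1, col=0)
  south (south): (row=1, col=0) -> (row=2, col=0)
  south (south): blocked, stay at (row=2, col=0)
  east (east): (row=2, col=0) -> (row=2, col=1)
  north (north): (row=2, col=1) -> (row=1, col=1)
  east (east): (row=1, col=1) -> (row=1, col=2)
  west (west): (row=1, col=2) -> (row=1, col=1)
  south (south): (row=1, col=1) -> (row=2, col=1)
  south (south): blocked, stay at (row=2, col=1)
  west (west): (row=2, col=1) -> (row=2, col=0)
Final: (row=2, col=0)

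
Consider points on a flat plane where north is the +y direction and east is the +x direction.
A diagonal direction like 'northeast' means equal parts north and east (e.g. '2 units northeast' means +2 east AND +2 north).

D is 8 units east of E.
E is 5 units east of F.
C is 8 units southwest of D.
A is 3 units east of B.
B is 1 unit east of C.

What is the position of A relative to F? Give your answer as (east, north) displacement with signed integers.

Answer: A is at (east=9, north=-8) relative to F.

Derivation:
Place F at the origin (east=0, north=0).
  E is 5 units east of F: delta (east=+5, north=+0); E at (east=5, north=0).
  D is 8 units east of E: delta (east=+8, north=+0); D at (east=13, north=0).
  C is 8 units southwest of D: delta (east=-8, north=-8); C at (east=5, north=-8).
  B is 1 unit east of C: delta (east=+1, north=+0); B at (east=6, north=-8).
  A is 3 units east of B: delta (east=+3, north=+0); A at (east=9, north=-8).
Therefore A relative to F: (east=9, north=-8).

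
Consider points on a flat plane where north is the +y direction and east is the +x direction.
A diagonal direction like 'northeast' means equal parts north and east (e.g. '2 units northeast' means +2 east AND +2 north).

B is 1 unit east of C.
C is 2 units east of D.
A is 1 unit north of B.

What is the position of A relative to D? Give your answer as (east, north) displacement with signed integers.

Place D at the origin (east=0, north=0).
  C is 2 units east of D: delta (east=+2, north=+0); C at (east=2, north=0).
  B is 1 unit east of C: delta (east=+1, north=+0); B at (east=3, north=0).
  A is 1 unit north of B: delta (east=+0, north=+1); A at (east=3, north=1).
Therefore A relative to D: (east=3, north=1).

Answer: A is at (east=3, north=1) relative to D.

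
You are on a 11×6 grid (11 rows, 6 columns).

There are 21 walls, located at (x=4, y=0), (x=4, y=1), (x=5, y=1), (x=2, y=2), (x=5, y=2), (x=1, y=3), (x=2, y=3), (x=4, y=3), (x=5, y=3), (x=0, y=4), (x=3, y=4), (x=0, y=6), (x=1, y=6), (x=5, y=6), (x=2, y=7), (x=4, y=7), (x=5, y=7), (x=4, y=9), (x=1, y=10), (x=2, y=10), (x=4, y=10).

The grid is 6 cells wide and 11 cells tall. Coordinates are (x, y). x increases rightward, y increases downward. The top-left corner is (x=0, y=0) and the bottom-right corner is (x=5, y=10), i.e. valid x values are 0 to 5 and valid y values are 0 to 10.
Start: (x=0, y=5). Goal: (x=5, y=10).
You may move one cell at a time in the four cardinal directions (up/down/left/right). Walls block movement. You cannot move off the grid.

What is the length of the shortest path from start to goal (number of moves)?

Answer: Shortest path length: 10

Derivation:
BFS from (x=0, y=5) until reaching (x=5, y=10):
  Distance 0: (x=0, y=5)
  Distance 1: (x=1, y=5)
  Distance 2: (x=1, y=4), (x=2, y=5)
  Distance 3: (x=2, y=4), (x=3, y=5), (x=2, y=6)
  Distance 4: (x=4, y=5), (x=3, y=6)
  Distance 5: (x=4, y=4), (x=5, y=5), (x=4, y=6), (x=3, y=7)
  Distance 6: (x=5, y=4), (x=3, y=8)
  Distance 7: (x=2, y=8), (x=4, y=8), (x=3, y=9)
  Distance 8: (x=1, y=8), (x=5, y=8), (x=2, y=9), (x=3, y=10)
  Distance 9: (x=1, y=7), (x=0, y=8), (x=1, y=9), (x=5, y=9)
  Distance 10: (x=0, y=7), (x=0, y=9), (x=5, y=10)  <- goal reached here
One shortest path (10 moves): (x=0, y=5) -> (x=1, y=5) -> (x=2, y=5) -> (x=3, y=5) -> (x=3, y=6) -> (x=3, y=7) -> (x=3, y=8) -> (x=4, y=8) -> (x=5, y=8) -> (x=5, y=9) -> (x=5, y=10)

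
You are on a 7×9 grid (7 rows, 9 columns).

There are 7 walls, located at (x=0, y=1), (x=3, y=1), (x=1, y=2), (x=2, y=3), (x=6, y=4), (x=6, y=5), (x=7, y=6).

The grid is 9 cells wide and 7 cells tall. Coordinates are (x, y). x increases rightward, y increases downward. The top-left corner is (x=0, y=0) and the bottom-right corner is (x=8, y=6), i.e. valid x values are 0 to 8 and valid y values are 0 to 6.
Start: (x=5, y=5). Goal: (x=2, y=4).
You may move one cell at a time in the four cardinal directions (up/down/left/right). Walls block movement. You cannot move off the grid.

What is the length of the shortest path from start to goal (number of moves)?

Answer: Shortest path length: 4

Derivation:
BFS from (x=5, y=5) until reaching (x=2, y=4):
  Distance 0: (x=5, y=5)
  Distance 1: (x=5, y=4), (x=4, y=5), (x=5, y=6)
  Distance 2: (x=5, y=3), (x=4, y=4), (x=3, y=5), (x=4, y=6), (x=6, y=6)
  Distance 3: (x=5, y=2), (x=4, y=3), (x=6, y=3), (x=3, y=4), (x=2, y=5), (x=3, y=6)
  Distance 4: (x=5, y=1), (x=4, y=2), (x=6, y=2), (x=3, y=3), (x=7, y=3), (x=2, y=4), (x=1, y=5), (x=2, y=6)  <- goal reached here
One shortest path (4 moves): (x=5, y=5) -> (x=4, y=5) -> (x=3, y=5) -> (x=2, y=5) -> (x=2, y=4)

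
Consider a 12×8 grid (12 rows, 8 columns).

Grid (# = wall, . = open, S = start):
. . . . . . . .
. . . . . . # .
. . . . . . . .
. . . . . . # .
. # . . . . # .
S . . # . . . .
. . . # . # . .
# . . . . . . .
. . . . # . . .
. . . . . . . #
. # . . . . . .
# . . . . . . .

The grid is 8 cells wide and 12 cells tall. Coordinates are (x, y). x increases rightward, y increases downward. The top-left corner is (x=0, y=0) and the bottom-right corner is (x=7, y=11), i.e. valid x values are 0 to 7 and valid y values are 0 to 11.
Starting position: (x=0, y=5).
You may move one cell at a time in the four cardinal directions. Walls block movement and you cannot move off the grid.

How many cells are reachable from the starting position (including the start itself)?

Answer: Reachable cells: 84

Derivation:
BFS flood-fill from (x=0, y=5):
  Distance 0: (x=0, y=5)
  Distance 1: (x=0, y=4), (x=1, y=5), (x=0, y=6)
  Distance 2: (x=0, y=3), (x=2, y=5), (x=1, y=6)
  Distance 3: (x=0, y=2), (x=1, y=3), (x=2, y=4), (x=2, y=6), (x=1, y=7)
  Distance 4: (x=0, y=1), (x=1, y=2), (x=2, y=3), (x=3, y=4), (x=2, y=7), (x=1, y=8)
  Distance 5: (x=0, y=0), (x=1, y=1), (x=2, y=2), (x=3, y=3), (x=4, y=4), (x=3, y=7), (x=0, y=8), (x=2, y=8), (x=1, y=9)
  Distance 6: (x=1, y=0), (x=2, y=1), (x=3, y=2), (x=4, y=3), (x=5, y=4), (x=4, y=5), (x=4, y=7), (x=3, y=8), (x=0, y=9), (x=2, y=9)
  Distance 7: (x=2, y=0), (x=3, y=1), (x=4, y=2), (x=5, y=3), (x=5, y=5), (x=4, y=6), (x=5, y=7), (x=3, y=9), (x=0, y=10), (x=2, y=10)
  Distance 8: (x=3, y=0), (x=4, y=1), (x=5, y=2), (x=6, y=5), (x=6, y=7), (x=5, y=8), (x=4, y=9), (x=3, y=10), (x=2, y=11)
  Distance 9: (x=4, y=0), (x=5, y=1), (x=6, y=2), (x=7, y=5), (x=6, y=6), (x=7, y=7), (x=6, y=8), (x=5, y=9), (x=4, y=10), (x=1, y=11), (x=3, y=11)
  Distance 10: (x=5, y=0), (x=7, y=2), (x=7, y=4), (x=7, y=6), (x=7, y=8), (x=6, y=9), (x=5, y=10), (x=4, y=11)
  Distance 11: (x=6, y=0), (x=7, y=1), (x=7, y=3), (x=6, y=10), (x=5, y=11)
  Distance 12: (x=7, y=0), (x=7, y=10), (x=6, y=11)
  Distance 13: (x=7, y=11)
Total reachable: 84 (grid has 84 open cells total)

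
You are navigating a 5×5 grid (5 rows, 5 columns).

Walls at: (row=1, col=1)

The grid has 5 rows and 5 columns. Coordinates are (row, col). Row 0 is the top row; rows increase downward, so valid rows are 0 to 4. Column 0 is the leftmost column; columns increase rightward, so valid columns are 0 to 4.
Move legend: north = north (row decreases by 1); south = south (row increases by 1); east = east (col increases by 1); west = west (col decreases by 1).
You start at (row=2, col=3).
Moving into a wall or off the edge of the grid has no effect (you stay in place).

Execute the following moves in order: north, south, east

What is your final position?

Answer: Final position: (row=2, col=4)

Derivation:
Start: (row=2, col=3)
  north (north): (row=2, col=3) -> (row=1, col=3)
  south (south): (row=1, col=3) -> (row=2, col=3)
  east (east): (row=2, col=3) -> (row=2, col=4)
Final: (row=2, col=4)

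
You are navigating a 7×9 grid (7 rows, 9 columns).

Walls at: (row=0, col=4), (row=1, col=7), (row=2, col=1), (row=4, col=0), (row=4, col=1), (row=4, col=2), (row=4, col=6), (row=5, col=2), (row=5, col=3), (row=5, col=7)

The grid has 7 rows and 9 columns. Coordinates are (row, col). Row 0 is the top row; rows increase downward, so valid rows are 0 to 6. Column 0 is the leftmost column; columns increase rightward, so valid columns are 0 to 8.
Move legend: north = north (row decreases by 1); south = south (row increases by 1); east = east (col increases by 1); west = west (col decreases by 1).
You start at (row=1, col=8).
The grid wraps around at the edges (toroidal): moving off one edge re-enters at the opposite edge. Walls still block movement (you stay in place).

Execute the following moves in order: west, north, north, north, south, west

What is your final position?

Start: (row=1, col=8)
  west (west): blocked, stay at (row=1, col=8)
  north (north): (row=1, col=8) -> (row=0, col=8)
  north (north): (row=0, col=8) -> (row=6, col=8)
  north (north): (row=6, col=8) -> (row=5, col=8)
  south (south): (row=5, col=8) -> (row=6, col=8)
  west (west): (row=6, col=8) -> (row=6, col=7)
Final: (row=6, col=7)

Answer: Final position: (row=6, col=7)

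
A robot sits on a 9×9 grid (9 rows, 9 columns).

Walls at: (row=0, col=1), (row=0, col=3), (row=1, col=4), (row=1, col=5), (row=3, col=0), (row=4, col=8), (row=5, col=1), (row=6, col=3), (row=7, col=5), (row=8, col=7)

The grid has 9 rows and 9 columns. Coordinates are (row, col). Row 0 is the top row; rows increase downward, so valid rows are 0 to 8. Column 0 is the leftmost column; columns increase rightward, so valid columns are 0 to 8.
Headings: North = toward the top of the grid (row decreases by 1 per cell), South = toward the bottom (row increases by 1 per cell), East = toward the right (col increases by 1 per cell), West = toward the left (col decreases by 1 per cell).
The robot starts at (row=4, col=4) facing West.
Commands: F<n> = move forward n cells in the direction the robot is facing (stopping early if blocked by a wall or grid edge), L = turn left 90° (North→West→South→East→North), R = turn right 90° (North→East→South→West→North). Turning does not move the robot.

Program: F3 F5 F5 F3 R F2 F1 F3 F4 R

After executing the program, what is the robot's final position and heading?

Start: (row=4, col=4), facing West
  F3: move forward 3, now at (row=4, col=1)
  F5: move forward 1/5 (blocked), now at (row=4, col=0)
  F5: move forward 0/5 (blocked), now at (row=4, col=0)
  F3: move forward 0/3 (blocked), now at (row=4, col=0)
  R: turn right, now facing North
  F2: move forward 0/2 (blocked), now at (row=4, col=0)
  F1: move forward 0/1 (blocked), now at (row=4, col=0)
  F3: move forward 0/3 (blocked), now at (row=4, col=0)
  F4: move forward 0/4 (blocked), now at (row=4, col=0)
  R: turn right, now facing East
Final: (row=4, col=0), facing East

Answer: Final position: (row=4, col=0), facing East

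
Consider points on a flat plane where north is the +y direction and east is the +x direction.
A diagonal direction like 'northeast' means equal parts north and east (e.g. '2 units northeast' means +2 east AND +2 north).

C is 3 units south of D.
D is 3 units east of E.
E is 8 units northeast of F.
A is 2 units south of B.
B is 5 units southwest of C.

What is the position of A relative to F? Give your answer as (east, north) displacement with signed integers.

Place F at the origin (east=0, north=0).
  E is 8 units northeast of F: delta (east=+8, north=+8); E at (east=8, north=8).
  D is 3 units east of E: delta (east=+3, north=+0); D at (east=11, north=8).
  C is 3 units south of D: delta (east=+0, north=-3); C at (east=11, north=5).
  B is 5 units southwest of C: delta (east=-5, north=-5); B at (east=6, north=0).
  A is 2 units south of B: delta (east=+0, north=-2); A at (east=6, north=-2).
Therefore A relative to F: (east=6, north=-2).

Answer: A is at (east=6, north=-2) relative to F.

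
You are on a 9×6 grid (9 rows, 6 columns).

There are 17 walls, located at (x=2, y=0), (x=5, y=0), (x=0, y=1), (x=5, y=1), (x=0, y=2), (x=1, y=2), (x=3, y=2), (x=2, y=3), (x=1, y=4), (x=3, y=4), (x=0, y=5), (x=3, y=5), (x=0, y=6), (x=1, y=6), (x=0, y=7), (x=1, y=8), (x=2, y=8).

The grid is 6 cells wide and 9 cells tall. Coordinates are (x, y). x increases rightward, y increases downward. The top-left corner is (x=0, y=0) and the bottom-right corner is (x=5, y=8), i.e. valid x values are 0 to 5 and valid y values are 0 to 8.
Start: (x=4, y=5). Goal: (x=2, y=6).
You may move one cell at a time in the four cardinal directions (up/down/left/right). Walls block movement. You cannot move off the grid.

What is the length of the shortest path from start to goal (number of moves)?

Answer: Shortest path length: 3

Derivation:
BFS from (x=4, y=5) until reaching (x=2, y=6):
  Distance 0: (x=4, y=5)
  Distance 1: (x=4, y=4), (x=5, y=5), (x=4, y=6)
  Distance 2: (x=4, y=3), (x=5, y=4), (x=3, y=6), (x=5, y=6), (x=4, y=7)
  Distance 3: (x=4, y=2), (x=3, y=3), (x=5, y=3), (x=2, y=6), (x=3, y=7), (x=5, y=7), (x=4, y=8)  <- goal reached here
One shortest path (3 moves): (x=4, y=5) -> (x=4, y=6) -> (x=3, y=6) -> (x=2, y=6)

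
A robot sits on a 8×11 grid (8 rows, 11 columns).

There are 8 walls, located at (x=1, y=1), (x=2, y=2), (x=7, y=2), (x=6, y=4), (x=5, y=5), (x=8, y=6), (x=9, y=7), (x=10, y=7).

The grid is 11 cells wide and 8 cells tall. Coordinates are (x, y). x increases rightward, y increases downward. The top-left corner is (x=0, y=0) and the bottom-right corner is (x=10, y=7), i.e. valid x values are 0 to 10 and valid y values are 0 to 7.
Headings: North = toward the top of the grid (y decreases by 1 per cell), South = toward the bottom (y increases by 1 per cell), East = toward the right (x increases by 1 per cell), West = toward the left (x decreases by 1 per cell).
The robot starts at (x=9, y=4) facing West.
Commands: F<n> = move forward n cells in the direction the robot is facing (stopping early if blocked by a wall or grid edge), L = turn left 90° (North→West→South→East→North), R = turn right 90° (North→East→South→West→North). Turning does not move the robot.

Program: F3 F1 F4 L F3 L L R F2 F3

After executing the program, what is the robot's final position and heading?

Start: (x=9, y=4), facing West
  F3: move forward 2/3 (blocked), now at (x=7, y=4)
  F1: move forward 0/1 (blocked), now at (x=7, y=4)
  F4: move forward 0/4 (blocked), now at (x=7, y=4)
  L: turn left, now facing South
  F3: move forward 3, now at (x=7, y=7)
  L: turn left, now facing East
  L: turn left, now facing North
  R: turn right, now facing East
  F2: move forward 1/2 (blocked), now at (x=8, y=7)
  F3: move forward 0/3 (blocked), now at (x=8, y=7)
Final: (x=8, y=7), facing East

Answer: Final position: (x=8, y=7), facing East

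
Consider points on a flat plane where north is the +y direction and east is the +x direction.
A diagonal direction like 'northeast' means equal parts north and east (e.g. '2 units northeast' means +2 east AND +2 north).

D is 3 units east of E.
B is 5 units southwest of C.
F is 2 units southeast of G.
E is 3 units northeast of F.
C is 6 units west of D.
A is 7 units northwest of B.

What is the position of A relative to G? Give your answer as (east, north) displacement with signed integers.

Answer: A is at (east=-10, north=3) relative to G.

Derivation:
Place G at the origin (east=0, north=0).
  F is 2 units southeast of G: delta (east=+2, north=-2); F at (east=2, north=-2).
  E is 3 units northeast of F: delta (east=+3, north=+3); E at (east=5, north=1).
  D is 3 units east of E: delta (east=+3, north=+0); D at (east=8, north=1).
  C is 6 units west of D: delta (east=-6, north=+0); C at (east=2, north=1).
  B is 5 units southwest of C: delta (east=-5, north=-5); B at (east=-3, north=-4).
  A is 7 units northwest of B: delta (east=-7, north=+7); A at (east=-10, north=3).
Therefore A relative to G: (east=-10, north=3).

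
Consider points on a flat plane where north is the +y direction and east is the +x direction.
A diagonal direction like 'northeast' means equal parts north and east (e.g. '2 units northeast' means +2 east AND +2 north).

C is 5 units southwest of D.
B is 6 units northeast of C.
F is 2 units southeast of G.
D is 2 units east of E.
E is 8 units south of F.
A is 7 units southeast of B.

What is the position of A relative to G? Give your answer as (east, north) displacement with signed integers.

Place G at the origin (east=0, north=0).
  F is 2 units southeast of G: delta (east=+2, north=-2); F at (east=2, north=-2).
  E is 8 units south of F: delta (east=+0, north=-8); E at (east=2, north=-10).
  D is 2 units east of E: delta (east=+2, north=+0); D at (east=4, north=-10).
  C is 5 units southwest of D: delta (east=-5, north=-5); C at (east=-1, north=-15).
  B is 6 units northeast of C: delta (east=+6, north=+6); B at (east=5, north=-9).
  A is 7 units southeast of B: delta (east=+7, north=-7); A at (east=12, north=-16).
Therefore A relative to G: (east=12, north=-16).

Answer: A is at (east=12, north=-16) relative to G.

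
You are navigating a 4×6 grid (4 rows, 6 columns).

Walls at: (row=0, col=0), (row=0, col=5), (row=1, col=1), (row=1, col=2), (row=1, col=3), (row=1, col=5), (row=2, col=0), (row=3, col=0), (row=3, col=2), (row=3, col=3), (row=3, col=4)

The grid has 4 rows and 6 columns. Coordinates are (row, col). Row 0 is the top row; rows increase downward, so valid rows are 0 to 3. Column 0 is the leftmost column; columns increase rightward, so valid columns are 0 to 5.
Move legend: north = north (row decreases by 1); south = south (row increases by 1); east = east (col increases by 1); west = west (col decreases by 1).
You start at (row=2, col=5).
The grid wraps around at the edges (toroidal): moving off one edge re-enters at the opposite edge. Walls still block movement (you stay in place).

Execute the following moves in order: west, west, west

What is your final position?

Start: (row=2, col=5)
  west (west): (row=2, col=5) -> (row=2, col=4)
  west (west): (row=2, col=4) -> (row=2, col=3)
  west (west): (row=2, col=3) -> (row=2, col=2)
Final: (row=2, col=2)

Answer: Final position: (row=2, col=2)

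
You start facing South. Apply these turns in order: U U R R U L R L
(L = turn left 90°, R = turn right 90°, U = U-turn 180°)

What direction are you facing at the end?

Answer: Final heading: East

Derivation:
Start: South
  U (U-turn (180°)) -> North
  U (U-turn (180°)) -> South
  R (right (90° clockwise)) -> West
  R (right (90° clockwise)) -> North
  U (U-turn (180°)) -> South
  L (left (90° counter-clockwise)) -> East
  R (right (90° clockwise)) -> South
  L (left (90° counter-clockwise)) -> East
Final: East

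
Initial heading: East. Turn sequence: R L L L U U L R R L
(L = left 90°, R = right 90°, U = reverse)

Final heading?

Start: East
  R (right (90° clockwise)) -> South
  L (left (90° counter-clockwise)) -> East
  L (left (90° counter-clockwise)) -> North
  L (left (90° counter-clockwise)) -> West
  U (U-turn (180°)) -> East
  U (U-turn (180°)) -> West
  L (left (90° counter-clockwise)) -> South
  R (right (90° clockwise)) -> West
  R (right (90° clockwise)) -> North
  L (left (90° counter-clockwise)) -> West
Final: West

Answer: Final heading: West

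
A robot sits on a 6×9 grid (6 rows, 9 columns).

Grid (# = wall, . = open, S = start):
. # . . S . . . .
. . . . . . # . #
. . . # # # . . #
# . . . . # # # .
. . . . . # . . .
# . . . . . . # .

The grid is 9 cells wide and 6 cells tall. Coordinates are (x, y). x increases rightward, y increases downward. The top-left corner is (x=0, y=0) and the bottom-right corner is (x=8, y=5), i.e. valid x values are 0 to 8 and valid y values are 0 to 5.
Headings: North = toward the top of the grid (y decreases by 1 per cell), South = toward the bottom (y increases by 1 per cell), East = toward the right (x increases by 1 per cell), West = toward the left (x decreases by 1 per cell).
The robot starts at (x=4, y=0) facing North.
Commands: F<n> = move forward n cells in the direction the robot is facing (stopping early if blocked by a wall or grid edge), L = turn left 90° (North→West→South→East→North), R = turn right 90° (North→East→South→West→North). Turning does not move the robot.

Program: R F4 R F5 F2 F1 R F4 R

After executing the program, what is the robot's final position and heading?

Answer: Final position: (x=4, y=0), facing North

Derivation:
Start: (x=4, y=0), facing North
  R: turn right, now facing East
  F4: move forward 4, now at (x=8, y=0)
  R: turn right, now facing South
  F5: move forward 0/5 (blocked), now at (x=8, y=0)
  F2: move forward 0/2 (blocked), now at (x=8, y=0)
  F1: move forward 0/1 (blocked), now at (x=8, y=0)
  R: turn right, now facing West
  F4: move forward 4, now at (x=4, y=0)
  R: turn right, now facing North
Final: (x=4, y=0), facing North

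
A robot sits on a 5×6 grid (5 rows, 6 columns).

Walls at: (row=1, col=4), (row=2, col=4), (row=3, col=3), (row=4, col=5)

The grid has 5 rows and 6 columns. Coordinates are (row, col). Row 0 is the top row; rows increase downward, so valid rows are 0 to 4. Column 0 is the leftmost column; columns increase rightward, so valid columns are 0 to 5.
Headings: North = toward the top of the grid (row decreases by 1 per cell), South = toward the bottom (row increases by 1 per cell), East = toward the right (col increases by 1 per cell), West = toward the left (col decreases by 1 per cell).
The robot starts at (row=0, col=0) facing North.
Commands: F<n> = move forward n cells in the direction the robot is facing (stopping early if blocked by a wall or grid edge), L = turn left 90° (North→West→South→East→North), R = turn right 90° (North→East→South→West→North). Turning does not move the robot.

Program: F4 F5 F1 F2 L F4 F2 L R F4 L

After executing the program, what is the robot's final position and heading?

Answer: Final position: (row=0, col=0), facing South

Derivation:
Start: (row=0, col=0), facing North
  F4: move forward 0/4 (blocked), now at (row=0, col=0)
  F5: move forward 0/5 (blocked), now at (row=0, col=0)
  F1: move forward 0/1 (blocked), now at (row=0, col=0)
  F2: move forward 0/2 (blocked), now at (row=0, col=0)
  L: turn left, now facing West
  F4: move forward 0/4 (blocked), now at (row=0, col=0)
  F2: move forward 0/2 (blocked), now at (row=0, col=0)
  L: turn left, now facing South
  R: turn right, now facing West
  F4: move forward 0/4 (blocked), now at (row=0, col=0)
  L: turn left, now facing South
Final: (row=0, col=0), facing South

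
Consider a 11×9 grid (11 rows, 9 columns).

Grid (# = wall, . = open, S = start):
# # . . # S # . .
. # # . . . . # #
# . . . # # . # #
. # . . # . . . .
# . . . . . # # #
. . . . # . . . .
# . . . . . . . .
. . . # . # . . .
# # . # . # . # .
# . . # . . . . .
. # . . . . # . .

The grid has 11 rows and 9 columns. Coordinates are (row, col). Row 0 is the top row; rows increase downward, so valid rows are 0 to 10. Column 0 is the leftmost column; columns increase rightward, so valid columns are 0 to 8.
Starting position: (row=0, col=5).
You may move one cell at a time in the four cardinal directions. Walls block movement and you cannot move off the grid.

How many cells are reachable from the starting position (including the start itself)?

Answer: Reachable cells: 62

Derivation:
BFS flood-fill from (row=0, col=5):
  Distance 0: (row=0, col=5)
  Distance 1: (row=1, col=5)
  Distance 2: (row=1, col=4), (row=1, col=6)
  Distance 3: (row=1, col=3), (row=2, col=6)
  Distance 4: (row=0, col=3), (row=2, col=3), (row=3, col=6)
  Distance 5: (row=0, col=2), (row=2, col=2), (row=3, col=3), (row=3, col=5), (row=3, col=7)
  Distance 6: (row=2, col=1), (row=3, col=2), (row=3, col=8), (row=4, col=3), (row=4, col=5)
  Distance 7: (row=4, col=2), (row=4, col=4), (row=5, col=3), (row=5, col=5)
  Distance 8: (row=4, col=1), (row=5, col=2), (row=5, col=6), (row=6, col=3), (row=6, col=5)
  Distance 9: (row=5, col=1), (row=5, col=7), (row=6, col=2), (row=6, col=4), (row=6, col=6)
  Distance 10: (row=5, col=0), (row=5, col=8), (row=6, col=1), (row=6, col=7), (row=7, col=2), (row=7, col=4), (row=7, col=6)
  Distance 11: (row=6, col=8), (row=7, col=1), (row=7, col=7), (row=8, col=2), (row=8, col=4), (row=8, col=6)
  Distance 12: (row=7, col=0), (row=7, col=8), (row=9, col=2), (row=9, col=4), (row=9, col=6)
  Distance 13: (row=8, col=8), (row=9, col=1), (row=9, col=5), (row=9, col=7), (row=10, col=2), (row=10, col=4)
  Distance 14: (row=9, col=8), (row=10, col=3), (row=10, col=5), (row=10, col=7)
  Distance 15: (row=10, col=8)
Total reachable: 62 (grid has 67 open cells total)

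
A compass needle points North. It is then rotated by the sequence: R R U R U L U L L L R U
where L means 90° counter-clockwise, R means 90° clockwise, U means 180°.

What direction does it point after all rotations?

Start: North
  R (right (90° clockwise)) -> East
  R (right (90° clockwise)) -> South
  U (U-turn (180°)) -> North
  R (right (90° clockwise)) -> East
  U (U-turn (180°)) -> West
  L (left (90° counter-clockwise)) -> South
  U (U-turn (180°)) -> North
  L (left (90° counter-clockwise)) -> West
  L (left (90° counter-clockwise)) -> South
  L (left (90° counter-clockwise)) -> East
  R (right (90° clockwise)) -> South
  U (U-turn (180°)) -> North
Final: North

Answer: Final heading: North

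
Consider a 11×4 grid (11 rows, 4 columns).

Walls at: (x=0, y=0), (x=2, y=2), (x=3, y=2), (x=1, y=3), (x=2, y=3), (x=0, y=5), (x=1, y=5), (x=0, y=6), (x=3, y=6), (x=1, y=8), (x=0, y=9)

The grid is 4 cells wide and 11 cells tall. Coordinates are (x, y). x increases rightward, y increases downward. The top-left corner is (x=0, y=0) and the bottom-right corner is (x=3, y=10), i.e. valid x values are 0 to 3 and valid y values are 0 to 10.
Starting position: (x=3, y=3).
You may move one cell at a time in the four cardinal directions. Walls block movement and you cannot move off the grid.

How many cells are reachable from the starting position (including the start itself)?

BFS flood-fill from (x=3, y=3):
  Distance 0: (x=3, y=3)
  Distance 1: (x=3, y=4)
  Distance 2: (x=2, y=4), (x=3, y=5)
  Distance 3: (x=1, y=4), (x=2, y=5)
  Distance 4: (x=0, y=4), (x=2, y=6)
  Distance 5: (x=0, y=3), (x=1, y=6), (x=2, y=7)
  Distance 6: (x=0, y=2), (x=1, y=7), (x=3, y=7), (x=2, y=8)
  Distance 7: (x=0, y=1), (x=1, y=2), (x=0, y=7), (x=3, y=8), (x=2, y=9)
  Distance 8: (x=1, y=1), (x=0, y=8), (x=1, y=9), (x=3, y=9), (x=2, y=10)
  Distance 9: (x=1, y=0), (x=2, y=1), (x=1, y=10), (x=3, y=10)
  Distance 10: (x=2, y=0), (x=3, y=1), (x=0, y=10)
  Distance 11: (x=3, y=0)
Total reachable: 33 (grid has 33 open cells total)

Answer: Reachable cells: 33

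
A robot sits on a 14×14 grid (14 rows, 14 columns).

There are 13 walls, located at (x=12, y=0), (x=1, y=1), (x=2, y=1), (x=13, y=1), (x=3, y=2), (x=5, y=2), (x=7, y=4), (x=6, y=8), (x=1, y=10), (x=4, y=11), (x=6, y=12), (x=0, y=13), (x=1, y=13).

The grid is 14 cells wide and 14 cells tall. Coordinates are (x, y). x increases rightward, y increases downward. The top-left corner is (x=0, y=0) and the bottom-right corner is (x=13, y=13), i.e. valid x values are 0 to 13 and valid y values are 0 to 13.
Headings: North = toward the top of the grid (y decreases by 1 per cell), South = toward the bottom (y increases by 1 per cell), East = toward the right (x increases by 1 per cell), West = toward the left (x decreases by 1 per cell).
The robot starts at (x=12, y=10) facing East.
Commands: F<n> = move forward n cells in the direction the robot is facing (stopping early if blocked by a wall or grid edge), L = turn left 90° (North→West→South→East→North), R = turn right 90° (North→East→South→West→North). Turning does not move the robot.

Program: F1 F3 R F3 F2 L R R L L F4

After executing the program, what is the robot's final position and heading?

Answer: Final position: (x=13, y=13), facing East

Derivation:
Start: (x=12, y=10), facing East
  F1: move forward 1, now at (x=13, y=10)
  F3: move forward 0/3 (blocked), now at (x=13, y=10)
  R: turn right, now facing South
  F3: move forward 3, now at (x=13, y=13)
  F2: move forward 0/2 (blocked), now at (x=13, y=13)
  L: turn left, now facing East
  R: turn right, now facing South
  R: turn right, now facing West
  L: turn left, now facing South
  L: turn left, now facing East
  F4: move forward 0/4 (blocked), now at (x=13, y=13)
Final: (x=13, y=13), facing East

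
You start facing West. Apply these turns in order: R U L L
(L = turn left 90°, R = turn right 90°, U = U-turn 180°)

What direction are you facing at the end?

Start: West
  R (right (90° clockwise)) -> North
  U (U-turn (180°)) -> South
  L (left (90° counter-clockwise)) -> East
  L (left (90° counter-clockwise)) -> North
Final: North

Answer: Final heading: North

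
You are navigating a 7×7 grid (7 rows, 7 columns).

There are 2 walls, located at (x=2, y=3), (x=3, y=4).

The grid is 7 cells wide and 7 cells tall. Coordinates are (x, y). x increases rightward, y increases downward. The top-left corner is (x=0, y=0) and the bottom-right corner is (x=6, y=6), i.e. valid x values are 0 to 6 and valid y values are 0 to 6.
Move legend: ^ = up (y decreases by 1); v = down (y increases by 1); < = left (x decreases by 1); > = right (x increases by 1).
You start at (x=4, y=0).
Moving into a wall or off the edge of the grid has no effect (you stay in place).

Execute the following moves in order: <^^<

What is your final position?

Start: (x=4, y=0)
  < (left): (x=4, y=0) -> (x=3, y=0)
  ^ (up): blocked, stay at (x=3, y=0)
  ^ (up): blocked, stay at (x=3, y=0)
  < (left): (x=3, y=0) -> (x=2, y=0)
Final: (x=2, y=0)

Answer: Final position: (x=2, y=0)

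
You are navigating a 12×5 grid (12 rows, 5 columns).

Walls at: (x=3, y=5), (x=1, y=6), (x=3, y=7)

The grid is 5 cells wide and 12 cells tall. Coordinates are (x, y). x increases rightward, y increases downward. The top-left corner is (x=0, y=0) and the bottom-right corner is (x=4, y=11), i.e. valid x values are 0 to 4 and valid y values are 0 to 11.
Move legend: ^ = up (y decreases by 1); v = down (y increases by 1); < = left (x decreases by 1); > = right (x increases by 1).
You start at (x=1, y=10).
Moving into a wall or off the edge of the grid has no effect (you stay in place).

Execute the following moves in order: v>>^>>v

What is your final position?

Start: (x=1, y=10)
  v (down): (x=1, y=10) -> (x=1, y=11)
  > (right): (x=1, y=11) -> (x=2, y=11)
  > (right): (x=2, y=11) -> (x=3, y=11)
  ^ (up): (x=3, y=11) -> (x=3, y=10)
  > (right): (x=3, y=10) -> (x=4, y=10)
  > (right): blocked, stay at (x=4, y=10)
  v (down): (x=4, y=10) -> (x=4, y=11)
Final: (x=4, y=11)

Answer: Final position: (x=4, y=11)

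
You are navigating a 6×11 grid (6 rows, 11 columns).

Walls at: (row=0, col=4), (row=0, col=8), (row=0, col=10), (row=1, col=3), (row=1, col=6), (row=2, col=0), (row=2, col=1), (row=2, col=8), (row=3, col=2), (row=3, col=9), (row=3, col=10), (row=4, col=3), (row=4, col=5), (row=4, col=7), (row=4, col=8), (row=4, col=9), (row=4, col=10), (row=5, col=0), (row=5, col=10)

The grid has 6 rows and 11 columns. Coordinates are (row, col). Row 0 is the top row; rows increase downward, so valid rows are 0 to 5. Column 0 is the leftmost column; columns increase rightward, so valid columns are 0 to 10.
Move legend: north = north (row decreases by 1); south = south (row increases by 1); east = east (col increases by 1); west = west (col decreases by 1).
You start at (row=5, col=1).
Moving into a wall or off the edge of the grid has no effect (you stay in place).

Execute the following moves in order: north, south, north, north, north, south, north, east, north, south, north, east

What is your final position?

Start: (row=5, col=1)
  north (north): (row=5, col=1) -> (row=4, col=1)
  south (south): (row=4, col=1) -> (row=5, col=1)
  north (north): (row=5, col=1) -> (row=4, col=1)
  north (north): (row=4, col=1) -> (row=3, col=1)
  north (north): blocked, stay at (row=3, col=1)
  south (south): (row=3, col=1) -> (row=4, col=1)
  north (north): (row=4, col=1) -> (row=3, col=1)
  east (east): blocked, stay at (row=3, col=1)
  north (north): blocked, stay at (row=3, col=1)
  south (south): (row=3, col=1) -> (row=4, col=1)
  north (north): (row=4, col=1) -> (row=3, col=1)
  east (east): blocked, stay at (row=3, col=1)
Final: (row=3, col=1)

Answer: Final position: (row=3, col=1)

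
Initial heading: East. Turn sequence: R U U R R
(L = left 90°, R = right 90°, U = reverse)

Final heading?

Answer: Final heading: North

Derivation:
Start: East
  R (right (90° clockwise)) -> South
  U (U-turn (180°)) -> North
  U (U-turn (180°)) -> South
  R (right (90° clockwise)) -> West
  R (right (90° clockwise)) -> North
Final: North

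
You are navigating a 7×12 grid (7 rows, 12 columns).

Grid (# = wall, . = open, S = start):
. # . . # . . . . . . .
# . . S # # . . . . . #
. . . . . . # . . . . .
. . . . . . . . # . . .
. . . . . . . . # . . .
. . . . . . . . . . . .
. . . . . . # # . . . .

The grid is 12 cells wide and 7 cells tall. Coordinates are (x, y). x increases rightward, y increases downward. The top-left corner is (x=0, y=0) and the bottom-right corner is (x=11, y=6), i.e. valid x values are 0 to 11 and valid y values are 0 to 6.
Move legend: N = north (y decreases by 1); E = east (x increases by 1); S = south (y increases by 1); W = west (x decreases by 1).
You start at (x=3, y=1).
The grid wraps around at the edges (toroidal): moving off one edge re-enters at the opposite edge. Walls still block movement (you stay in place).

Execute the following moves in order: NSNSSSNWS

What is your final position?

Start: (x=3, y=1)
  N (north): (x=3, y=1) -> (x=3, y=0)
  S (south): (x=3, y=0) -> (x=3, y=1)
  N (north): (x=3, y=1) -> (x=3, y=0)
  S (south): (x=3, y=0) -> (x=3, y=1)
  S (south): (x=3, y=1) -> (x=3, y=2)
  S (south): (x=3, y=2) -> (x=3, y=3)
  N (north): (x=3, y=3) -> (x=3, y=2)
  W (west): (x=3, y=2) -> (x=2, y=2)
  S (south): (x=2, y=2) -> (x=2, y=3)
Final: (x=2, y=3)

Answer: Final position: (x=2, y=3)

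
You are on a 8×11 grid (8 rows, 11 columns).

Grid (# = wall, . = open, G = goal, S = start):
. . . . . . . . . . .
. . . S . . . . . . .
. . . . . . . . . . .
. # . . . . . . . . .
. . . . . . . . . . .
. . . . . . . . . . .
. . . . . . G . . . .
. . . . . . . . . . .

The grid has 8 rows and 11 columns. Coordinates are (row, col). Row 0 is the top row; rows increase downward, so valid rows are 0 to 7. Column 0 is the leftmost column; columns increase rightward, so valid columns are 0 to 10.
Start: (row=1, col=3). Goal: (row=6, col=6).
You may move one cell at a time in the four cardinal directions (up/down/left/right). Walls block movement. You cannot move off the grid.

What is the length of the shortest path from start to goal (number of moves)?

BFS from (row=1, col=3) until reaching (row=6, col=6):
  Distance 0: (row=1, col=3)
  Distance 1: (row=0, col=3), (row=1, col=2), (row=1, col=4), (row=2, col=3)
  Distance 2: (row=0, col=2), (row=0, col=4), (row=1, col=1), (row=1, col=5), (row=2, col=2), (row=2, col=4), (row=3, col=3)
  Distance 3: (row=0, col=1), (row=0, col=5), (row=1, col=0), (row=1, col=6), (row=2, col=1), (row=2, col=5), (row=3, col=2), (row=3, col=4), (row=4, col=3)
  Distance 4: (row=0, col=0), (row=0, col=6), (row=1, col=7), (row=2, col=0), (row=2, col=6), (row=3, col=5), (row=4, col=2), (row=4, col=4), (row=5, col=3)
  Distance 5: (row=0, col=7), (row=1, col=8), (row=2, col=7), (row=3, col=0), (row=3, col=6), (row=4, col=1), (row=4, col=5), (row=5, col=2), (row=5, col=4), (row=6, col=3)
  Distance 6: (row=0, col=8), (row=1, col=9), (row=2, col=8), (row=3, col=7), (row=4, col=0), (row=4, col=6), (row=5, col=1), (row=5, col=5), (row=6, col=2), (row=6, col=4), (row=7, col=3)
  Distance 7: (row=0, col=9), (row=1, col=10), (row=2, col=9), (row=3, col=8), (row=4, col=7), (row=5, col=0), (row=5, col=6), (row=6, col=1), (row=6, col=5), (row=7, col=2), (row=7, col=4)
  Distance 8: (row=0, col=10), (row=2, col=10), (row=3, col=9), (row=4, col=8), (row=5, col=7), (row=6, col=0), (row=6, col=6), (row=7, col=1), (row=7, col=5)  <- goal reached here
One shortest path (8 moves): (row=1, col=3) -> (row=1, col=4) -> (row=1, col=5) -> (row=1, col=6) -> (row=2, col=6) -> (row=3, col=6) -> (row=4, col=6) -> (row=5, col=6) -> (row=6, col=6)

Answer: Shortest path length: 8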